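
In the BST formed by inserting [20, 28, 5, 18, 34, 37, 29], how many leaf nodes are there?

Tree built from: [20, 28, 5, 18, 34, 37, 29]
Tree (level-order array): [20, 5, 28, None, 18, None, 34, None, None, 29, 37]
Rule: A leaf has 0 children.
Per-node child counts:
  node 20: 2 child(ren)
  node 5: 1 child(ren)
  node 18: 0 child(ren)
  node 28: 1 child(ren)
  node 34: 2 child(ren)
  node 29: 0 child(ren)
  node 37: 0 child(ren)
Matching nodes: [18, 29, 37]
Count of leaf nodes: 3


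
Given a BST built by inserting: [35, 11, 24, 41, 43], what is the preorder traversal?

Tree insertion order: [35, 11, 24, 41, 43]
Tree (level-order array): [35, 11, 41, None, 24, None, 43]
Preorder traversal: [35, 11, 24, 41, 43]


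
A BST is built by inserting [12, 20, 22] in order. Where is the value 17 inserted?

Starting tree (level order): [12, None, 20, None, 22]
Insertion path: 12 -> 20
Result: insert 17 as left child of 20
Final tree (level order): [12, None, 20, 17, 22]


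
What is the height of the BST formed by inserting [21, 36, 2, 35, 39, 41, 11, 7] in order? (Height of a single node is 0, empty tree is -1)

Insertion order: [21, 36, 2, 35, 39, 41, 11, 7]
Tree (level-order array): [21, 2, 36, None, 11, 35, 39, 7, None, None, None, None, 41]
Compute height bottom-up (empty subtree = -1):
  height(7) = 1 + max(-1, -1) = 0
  height(11) = 1 + max(0, -1) = 1
  height(2) = 1 + max(-1, 1) = 2
  height(35) = 1 + max(-1, -1) = 0
  height(41) = 1 + max(-1, -1) = 0
  height(39) = 1 + max(-1, 0) = 1
  height(36) = 1 + max(0, 1) = 2
  height(21) = 1 + max(2, 2) = 3
Height = 3


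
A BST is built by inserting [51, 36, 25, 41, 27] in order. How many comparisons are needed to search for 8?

Search path for 8: 51 -> 36 -> 25
Found: False
Comparisons: 3


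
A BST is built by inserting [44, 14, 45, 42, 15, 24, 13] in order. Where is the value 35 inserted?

Starting tree (level order): [44, 14, 45, 13, 42, None, None, None, None, 15, None, None, 24]
Insertion path: 44 -> 14 -> 42 -> 15 -> 24
Result: insert 35 as right child of 24
Final tree (level order): [44, 14, 45, 13, 42, None, None, None, None, 15, None, None, 24, None, 35]


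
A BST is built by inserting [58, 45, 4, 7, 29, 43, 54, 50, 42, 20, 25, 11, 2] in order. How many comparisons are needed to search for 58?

Search path for 58: 58
Found: True
Comparisons: 1


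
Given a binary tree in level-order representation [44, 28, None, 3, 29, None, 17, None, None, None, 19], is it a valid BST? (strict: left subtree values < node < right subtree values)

Level-order array: [44, 28, None, 3, 29, None, 17, None, None, None, 19]
Validate using subtree bounds (lo, hi): at each node, require lo < value < hi,
then recurse left with hi=value and right with lo=value.
Preorder trace (stopping at first violation):
  at node 44 with bounds (-inf, +inf): OK
  at node 28 with bounds (-inf, 44): OK
  at node 3 with bounds (-inf, 28): OK
  at node 17 with bounds (3, 28): OK
  at node 19 with bounds (17, 28): OK
  at node 29 with bounds (28, 44): OK
No violation found at any node.
Result: Valid BST


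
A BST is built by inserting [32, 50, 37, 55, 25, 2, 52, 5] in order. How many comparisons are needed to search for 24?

Search path for 24: 32 -> 25 -> 2 -> 5
Found: False
Comparisons: 4


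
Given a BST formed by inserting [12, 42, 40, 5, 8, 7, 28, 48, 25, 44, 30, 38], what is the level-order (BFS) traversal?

Tree insertion order: [12, 42, 40, 5, 8, 7, 28, 48, 25, 44, 30, 38]
Tree (level-order array): [12, 5, 42, None, 8, 40, 48, 7, None, 28, None, 44, None, None, None, 25, 30, None, None, None, None, None, 38]
BFS from the root, enqueuing left then right child of each popped node:
  queue [12] -> pop 12, enqueue [5, 42], visited so far: [12]
  queue [5, 42] -> pop 5, enqueue [8], visited so far: [12, 5]
  queue [42, 8] -> pop 42, enqueue [40, 48], visited so far: [12, 5, 42]
  queue [8, 40, 48] -> pop 8, enqueue [7], visited so far: [12, 5, 42, 8]
  queue [40, 48, 7] -> pop 40, enqueue [28], visited so far: [12, 5, 42, 8, 40]
  queue [48, 7, 28] -> pop 48, enqueue [44], visited so far: [12, 5, 42, 8, 40, 48]
  queue [7, 28, 44] -> pop 7, enqueue [none], visited so far: [12, 5, 42, 8, 40, 48, 7]
  queue [28, 44] -> pop 28, enqueue [25, 30], visited so far: [12, 5, 42, 8, 40, 48, 7, 28]
  queue [44, 25, 30] -> pop 44, enqueue [none], visited so far: [12, 5, 42, 8, 40, 48, 7, 28, 44]
  queue [25, 30] -> pop 25, enqueue [none], visited so far: [12, 5, 42, 8, 40, 48, 7, 28, 44, 25]
  queue [30] -> pop 30, enqueue [38], visited so far: [12, 5, 42, 8, 40, 48, 7, 28, 44, 25, 30]
  queue [38] -> pop 38, enqueue [none], visited so far: [12, 5, 42, 8, 40, 48, 7, 28, 44, 25, 30, 38]
Result: [12, 5, 42, 8, 40, 48, 7, 28, 44, 25, 30, 38]


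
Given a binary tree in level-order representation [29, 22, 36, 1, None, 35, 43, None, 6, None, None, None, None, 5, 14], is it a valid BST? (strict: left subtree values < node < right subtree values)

Level-order array: [29, 22, 36, 1, None, 35, 43, None, 6, None, None, None, None, 5, 14]
Validate using subtree bounds (lo, hi): at each node, require lo < value < hi,
then recurse left with hi=value and right with lo=value.
Preorder trace (stopping at first violation):
  at node 29 with bounds (-inf, +inf): OK
  at node 22 with bounds (-inf, 29): OK
  at node 1 with bounds (-inf, 22): OK
  at node 6 with bounds (1, 22): OK
  at node 5 with bounds (1, 6): OK
  at node 14 with bounds (6, 22): OK
  at node 36 with bounds (29, +inf): OK
  at node 35 with bounds (29, 36): OK
  at node 43 with bounds (36, +inf): OK
No violation found at any node.
Result: Valid BST


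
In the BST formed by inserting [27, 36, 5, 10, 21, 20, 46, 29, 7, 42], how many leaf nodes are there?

Tree built from: [27, 36, 5, 10, 21, 20, 46, 29, 7, 42]
Tree (level-order array): [27, 5, 36, None, 10, 29, 46, 7, 21, None, None, 42, None, None, None, 20]
Rule: A leaf has 0 children.
Per-node child counts:
  node 27: 2 child(ren)
  node 5: 1 child(ren)
  node 10: 2 child(ren)
  node 7: 0 child(ren)
  node 21: 1 child(ren)
  node 20: 0 child(ren)
  node 36: 2 child(ren)
  node 29: 0 child(ren)
  node 46: 1 child(ren)
  node 42: 0 child(ren)
Matching nodes: [7, 20, 29, 42]
Count of leaf nodes: 4


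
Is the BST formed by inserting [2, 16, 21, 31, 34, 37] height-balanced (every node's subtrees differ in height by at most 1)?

Tree (level-order array): [2, None, 16, None, 21, None, 31, None, 34, None, 37]
Definition: a tree is height-balanced if, at every node, |h(left) - h(right)| <= 1 (empty subtree has height -1).
Bottom-up per-node check:
  node 37: h_left=-1, h_right=-1, diff=0 [OK], height=0
  node 34: h_left=-1, h_right=0, diff=1 [OK], height=1
  node 31: h_left=-1, h_right=1, diff=2 [FAIL (|-1-1|=2 > 1)], height=2
  node 21: h_left=-1, h_right=2, diff=3 [FAIL (|-1-2|=3 > 1)], height=3
  node 16: h_left=-1, h_right=3, diff=4 [FAIL (|-1-3|=4 > 1)], height=4
  node 2: h_left=-1, h_right=4, diff=5 [FAIL (|-1-4|=5 > 1)], height=5
Node 31 violates the condition: |-1 - 1| = 2 > 1.
Result: Not balanced


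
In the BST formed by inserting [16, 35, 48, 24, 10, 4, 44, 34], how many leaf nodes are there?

Tree built from: [16, 35, 48, 24, 10, 4, 44, 34]
Tree (level-order array): [16, 10, 35, 4, None, 24, 48, None, None, None, 34, 44]
Rule: A leaf has 0 children.
Per-node child counts:
  node 16: 2 child(ren)
  node 10: 1 child(ren)
  node 4: 0 child(ren)
  node 35: 2 child(ren)
  node 24: 1 child(ren)
  node 34: 0 child(ren)
  node 48: 1 child(ren)
  node 44: 0 child(ren)
Matching nodes: [4, 34, 44]
Count of leaf nodes: 3


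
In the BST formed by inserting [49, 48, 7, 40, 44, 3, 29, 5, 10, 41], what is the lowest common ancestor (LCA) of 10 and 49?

Tree insertion order: [49, 48, 7, 40, 44, 3, 29, 5, 10, 41]
Tree (level-order array): [49, 48, None, 7, None, 3, 40, None, 5, 29, 44, None, None, 10, None, 41]
In a BST, the LCA of p=10, q=49 is the first node v on the
root-to-leaf path with p <= v <= q (go left if both < v, right if both > v).
Walk from root:
  at 49: 10 <= 49 <= 49, this is the LCA
LCA = 49


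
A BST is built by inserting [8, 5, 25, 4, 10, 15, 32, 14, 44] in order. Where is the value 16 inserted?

Starting tree (level order): [8, 5, 25, 4, None, 10, 32, None, None, None, 15, None, 44, 14]
Insertion path: 8 -> 25 -> 10 -> 15
Result: insert 16 as right child of 15
Final tree (level order): [8, 5, 25, 4, None, 10, 32, None, None, None, 15, None, 44, 14, 16]


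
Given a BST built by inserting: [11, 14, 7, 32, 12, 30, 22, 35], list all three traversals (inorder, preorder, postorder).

Tree insertion order: [11, 14, 7, 32, 12, 30, 22, 35]
Tree (level-order array): [11, 7, 14, None, None, 12, 32, None, None, 30, 35, 22]
Inorder (L, root, R): [7, 11, 12, 14, 22, 30, 32, 35]
Preorder (root, L, R): [11, 7, 14, 12, 32, 30, 22, 35]
Postorder (L, R, root): [7, 12, 22, 30, 35, 32, 14, 11]


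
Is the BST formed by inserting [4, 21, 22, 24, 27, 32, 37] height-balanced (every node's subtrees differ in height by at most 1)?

Tree (level-order array): [4, None, 21, None, 22, None, 24, None, 27, None, 32, None, 37]
Definition: a tree is height-balanced if, at every node, |h(left) - h(right)| <= 1 (empty subtree has height -1).
Bottom-up per-node check:
  node 37: h_left=-1, h_right=-1, diff=0 [OK], height=0
  node 32: h_left=-1, h_right=0, diff=1 [OK], height=1
  node 27: h_left=-1, h_right=1, diff=2 [FAIL (|-1-1|=2 > 1)], height=2
  node 24: h_left=-1, h_right=2, diff=3 [FAIL (|-1-2|=3 > 1)], height=3
  node 22: h_left=-1, h_right=3, diff=4 [FAIL (|-1-3|=4 > 1)], height=4
  node 21: h_left=-1, h_right=4, diff=5 [FAIL (|-1-4|=5 > 1)], height=5
  node 4: h_left=-1, h_right=5, diff=6 [FAIL (|-1-5|=6 > 1)], height=6
Node 27 violates the condition: |-1 - 1| = 2 > 1.
Result: Not balanced


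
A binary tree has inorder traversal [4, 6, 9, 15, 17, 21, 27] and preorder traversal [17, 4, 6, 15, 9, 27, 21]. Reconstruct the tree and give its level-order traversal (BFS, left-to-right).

Inorder:  [4, 6, 9, 15, 17, 21, 27]
Preorder: [17, 4, 6, 15, 9, 27, 21]
Algorithm: preorder visits root first, so consume preorder in order;
for each root, split the current inorder slice at that value into
left-subtree inorder and right-subtree inorder, then recurse.
Recursive splits:
  root=17; inorder splits into left=[4, 6, 9, 15], right=[21, 27]
  root=4; inorder splits into left=[], right=[6, 9, 15]
  root=6; inorder splits into left=[], right=[9, 15]
  root=15; inorder splits into left=[9], right=[]
  root=9; inorder splits into left=[], right=[]
  root=27; inorder splits into left=[21], right=[]
  root=21; inorder splits into left=[], right=[]
Reconstructed level-order: [17, 4, 27, 6, 21, 15, 9]


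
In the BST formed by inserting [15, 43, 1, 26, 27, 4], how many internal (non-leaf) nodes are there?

Tree built from: [15, 43, 1, 26, 27, 4]
Tree (level-order array): [15, 1, 43, None, 4, 26, None, None, None, None, 27]
Rule: An internal node has at least one child.
Per-node child counts:
  node 15: 2 child(ren)
  node 1: 1 child(ren)
  node 4: 0 child(ren)
  node 43: 1 child(ren)
  node 26: 1 child(ren)
  node 27: 0 child(ren)
Matching nodes: [15, 1, 43, 26]
Count of internal (non-leaf) nodes: 4


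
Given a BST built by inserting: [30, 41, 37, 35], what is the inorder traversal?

Tree insertion order: [30, 41, 37, 35]
Tree (level-order array): [30, None, 41, 37, None, 35]
Inorder traversal: [30, 35, 37, 41]


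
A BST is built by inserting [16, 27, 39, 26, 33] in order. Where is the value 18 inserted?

Starting tree (level order): [16, None, 27, 26, 39, None, None, 33]
Insertion path: 16 -> 27 -> 26
Result: insert 18 as left child of 26
Final tree (level order): [16, None, 27, 26, 39, 18, None, 33]


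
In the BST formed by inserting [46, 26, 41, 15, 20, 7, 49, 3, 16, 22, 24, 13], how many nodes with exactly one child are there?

Tree built from: [46, 26, 41, 15, 20, 7, 49, 3, 16, 22, 24, 13]
Tree (level-order array): [46, 26, 49, 15, 41, None, None, 7, 20, None, None, 3, 13, 16, 22, None, None, None, None, None, None, None, 24]
Rule: These are nodes with exactly 1 non-null child.
Per-node child counts:
  node 46: 2 child(ren)
  node 26: 2 child(ren)
  node 15: 2 child(ren)
  node 7: 2 child(ren)
  node 3: 0 child(ren)
  node 13: 0 child(ren)
  node 20: 2 child(ren)
  node 16: 0 child(ren)
  node 22: 1 child(ren)
  node 24: 0 child(ren)
  node 41: 0 child(ren)
  node 49: 0 child(ren)
Matching nodes: [22]
Count of nodes with exactly one child: 1


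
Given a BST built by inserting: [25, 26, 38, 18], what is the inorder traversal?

Tree insertion order: [25, 26, 38, 18]
Tree (level-order array): [25, 18, 26, None, None, None, 38]
Inorder traversal: [18, 25, 26, 38]


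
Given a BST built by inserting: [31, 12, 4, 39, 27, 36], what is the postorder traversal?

Tree insertion order: [31, 12, 4, 39, 27, 36]
Tree (level-order array): [31, 12, 39, 4, 27, 36]
Postorder traversal: [4, 27, 12, 36, 39, 31]


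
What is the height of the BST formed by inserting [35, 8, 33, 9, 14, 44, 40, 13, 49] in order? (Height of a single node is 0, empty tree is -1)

Insertion order: [35, 8, 33, 9, 14, 44, 40, 13, 49]
Tree (level-order array): [35, 8, 44, None, 33, 40, 49, 9, None, None, None, None, None, None, 14, 13]
Compute height bottom-up (empty subtree = -1):
  height(13) = 1 + max(-1, -1) = 0
  height(14) = 1 + max(0, -1) = 1
  height(9) = 1 + max(-1, 1) = 2
  height(33) = 1 + max(2, -1) = 3
  height(8) = 1 + max(-1, 3) = 4
  height(40) = 1 + max(-1, -1) = 0
  height(49) = 1 + max(-1, -1) = 0
  height(44) = 1 + max(0, 0) = 1
  height(35) = 1 + max(4, 1) = 5
Height = 5


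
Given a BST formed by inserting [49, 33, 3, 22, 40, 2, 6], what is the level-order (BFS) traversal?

Tree insertion order: [49, 33, 3, 22, 40, 2, 6]
Tree (level-order array): [49, 33, None, 3, 40, 2, 22, None, None, None, None, 6]
BFS from the root, enqueuing left then right child of each popped node:
  queue [49] -> pop 49, enqueue [33], visited so far: [49]
  queue [33] -> pop 33, enqueue [3, 40], visited so far: [49, 33]
  queue [3, 40] -> pop 3, enqueue [2, 22], visited so far: [49, 33, 3]
  queue [40, 2, 22] -> pop 40, enqueue [none], visited so far: [49, 33, 3, 40]
  queue [2, 22] -> pop 2, enqueue [none], visited so far: [49, 33, 3, 40, 2]
  queue [22] -> pop 22, enqueue [6], visited so far: [49, 33, 3, 40, 2, 22]
  queue [6] -> pop 6, enqueue [none], visited so far: [49, 33, 3, 40, 2, 22, 6]
Result: [49, 33, 3, 40, 2, 22, 6]


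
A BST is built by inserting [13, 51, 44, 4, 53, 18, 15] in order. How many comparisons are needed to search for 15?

Search path for 15: 13 -> 51 -> 44 -> 18 -> 15
Found: True
Comparisons: 5


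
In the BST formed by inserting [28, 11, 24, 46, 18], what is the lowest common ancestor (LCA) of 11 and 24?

Tree insertion order: [28, 11, 24, 46, 18]
Tree (level-order array): [28, 11, 46, None, 24, None, None, 18]
In a BST, the LCA of p=11, q=24 is the first node v on the
root-to-leaf path with p <= v <= q (go left if both < v, right if both > v).
Walk from root:
  at 28: both 11 and 24 < 28, go left
  at 11: 11 <= 11 <= 24, this is the LCA
LCA = 11


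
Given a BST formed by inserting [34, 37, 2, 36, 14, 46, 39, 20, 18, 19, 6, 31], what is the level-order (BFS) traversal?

Tree insertion order: [34, 37, 2, 36, 14, 46, 39, 20, 18, 19, 6, 31]
Tree (level-order array): [34, 2, 37, None, 14, 36, 46, 6, 20, None, None, 39, None, None, None, 18, 31, None, None, None, 19]
BFS from the root, enqueuing left then right child of each popped node:
  queue [34] -> pop 34, enqueue [2, 37], visited so far: [34]
  queue [2, 37] -> pop 2, enqueue [14], visited so far: [34, 2]
  queue [37, 14] -> pop 37, enqueue [36, 46], visited so far: [34, 2, 37]
  queue [14, 36, 46] -> pop 14, enqueue [6, 20], visited so far: [34, 2, 37, 14]
  queue [36, 46, 6, 20] -> pop 36, enqueue [none], visited so far: [34, 2, 37, 14, 36]
  queue [46, 6, 20] -> pop 46, enqueue [39], visited so far: [34, 2, 37, 14, 36, 46]
  queue [6, 20, 39] -> pop 6, enqueue [none], visited so far: [34, 2, 37, 14, 36, 46, 6]
  queue [20, 39] -> pop 20, enqueue [18, 31], visited so far: [34, 2, 37, 14, 36, 46, 6, 20]
  queue [39, 18, 31] -> pop 39, enqueue [none], visited so far: [34, 2, 37, 14, 36, 46, 6, 20, 39]
  queue [18, 31] -> pop 18, enqueue [19], visited so far: [34, 2, 37, 14, 36, 46, 6, 20, 39, 18]
  queue [31, 19] -> pop 31, enqueue [none], visited so far: [34, 2, 37, 14, 36, 46, 6, 20, 39, 18, 31]
  queue [19] -> pop 19, enqueue [none], visited so far: [34, 2, 37, 14, 36, 46, 6, 20, 39, 18, 31, 19]
Result: [34, 2, 37, 14, 36, 46, 6, 20, 39, 18, 31, 19]


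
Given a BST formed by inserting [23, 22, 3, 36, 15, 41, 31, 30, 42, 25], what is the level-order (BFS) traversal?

Tree insertion order: [23, 22, 3, 36, 15, 41, 31, 30, 42, 25]
Tree (level-order array): [23, 22, 36, 3, None, 31, 41, None, 15, 30, None, None, 42, None, None, 25]
BFS from the root, enqueuing left then right child of each popped node:
  queue [23] -> pop 23, enqueue [22, 36], visited so far: [23]
  queue [22, 36] -> pop 22, enqueue [3], visited so far: [23, 22]
  queue [36, 3] -> pop 36, enqueue [31, 41], visited so far: [23, 22, 36]
  queue [3, 31, 41] -> pop 3, enqueue [15], visited so far: [23, 22, 36, 3]
  queue [31, 41, 15] -> pop 31, enqueue [30], visited so far: [23, 22, 36, 3, 31]
  queue [41, 15, 30] -> pop 41, enqueue [42], visited so far: [23, 22, 36, 3, 31, 41]
  queue [15, 30, 42] -> pop 15, enqueue [none], visited so far: [23, 22, 36, 3, 31, 41, 15]
  queue [30, 42] -> pop 30, enqueue [25], visited so far: [23, 22, 36, 3, 31, 41, 15, 30]
  queue [42, 25] -> pop 42, enqueue [none], visited so far: [23, 22, 36, 3, 31, 41, 15, 30, 42]
  queue [25] -> pop 25, enqueue [none], visited so far: [23, 22, 36, 3, 31, 41, 15, 30, 42, 25]
Result: [23, 22, 36, 3, 31, 41, 15, 30, 42, 25]


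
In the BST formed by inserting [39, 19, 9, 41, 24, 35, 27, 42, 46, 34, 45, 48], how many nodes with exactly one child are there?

Tree built from: [39, 19, 9, 41, 24, 35, 27, 42, 46, 34, 45, 48]
Tree (level-order array): [39, 19, 41, 9, 24, None, 42, None, None, None, 35, None, 46, 27, None, 45, 48, None, 34]
Rule: These are nodes with exactly 1 non-null child.
Per-node child counts:
  node 39: 2 child(ren)
  node 19: 2 child(ren)
  node 9: 0 child(ren)
  node 24: 1 child(ren)
  node 35: 1 child(ren)
  node 27: 1 child(ren)
  node 34: 0 child(ren)
  node 41: 1 child(ren)
  node 42: 1 child(ren)
  node 46: 2 child(ren)
  node 45: 0 child(ren)
  node 48: 0 child(ren)
Matching nodes: [24, 35, 27, 41, 42]
Count of nodes with exactly one child: 5


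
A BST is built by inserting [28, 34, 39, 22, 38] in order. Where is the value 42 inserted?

Starting tree (level order): [28, 22, 34, None, None, None, 39, 38]
Insertion path: 28 -> 34 -> 39
Result: insert 42 as right child of 39
Final tree (level order): [28, 22, 34, None, None, None, 39, 38, 42]


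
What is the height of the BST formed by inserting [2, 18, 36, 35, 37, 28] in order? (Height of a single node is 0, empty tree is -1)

Insertion order: [2, 18, 36, 35, 37, 28]
Tree (level-order array): [2, None, 18, None, 36, 35, 37, 28]
Compute height bottom-up (empty subtree = -1):
  height(28) = 1 + max(-1, -1) = 0
  height(35) = 1 + max(0, -1) = 1
  height(37) = 1 + max(-1, -1) = 0
  height(36) = 1 + max(1, 0) = 2
  height(18) = 1 + max(-1, 2) = 3
  height(2) = 1 + max(-1, 3) = 4
Height = 4


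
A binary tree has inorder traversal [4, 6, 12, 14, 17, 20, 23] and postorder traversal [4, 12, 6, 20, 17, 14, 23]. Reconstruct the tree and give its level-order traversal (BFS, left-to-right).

Inorder:   [4, 6, 12, 14, 17, 20, 23]
Postorder: [4, 12, 6, 20, 17, 14, 23]
Algorithm: postorder visits root last, so walk postorder right-to-left;
each value is the root of the current inorder slice — split it at that
value, recurse on the right subtree first, then the left.
Recursive splits:
  root=23; inorder splits into left=[4, 6, 12, 14, 17, 20], right=[]
  root=14; inorder splits into left=[4, 6, 12], right=[17, 20]
  root=17; inorder splits into left=[], right=[20]
  root=20; inorder splits into left=[], right=[]
  root=6; inorder splits into left=[4], right=[12]
  root=12; inorder splits into left=[], right=[]
  root=4; inorder splits into left=[], right=[]
Reconstructed level-order: [23, 14, 6, 17, 4, 12, 20]


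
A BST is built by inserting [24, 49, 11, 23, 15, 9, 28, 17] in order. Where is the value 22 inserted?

Starting tree (level order): [24, 11, 49, 9, 23, 28, None, None, None, 15, None, None, None, None, 17]
Insertion path: 24 -> 11 -> 23 -> 15 -> 17
Result: insert 22 as right child of 17
Final tree (level order): [24, 11, 49, 9, 23, 28, None, None, None, 15, None, None, None, None, 17, None, 22]


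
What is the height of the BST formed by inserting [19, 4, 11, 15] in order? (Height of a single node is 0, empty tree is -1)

Insertion order: [19, 4, 11, 15]
Tree (level-order array): [19, 4, None, None, 11, None, 15]
Compute height bottom-up (empty subtree = -1):
  height(15) = 1 + max(-1, -1) = 0
  height(11) = 1 + max(-1, 0) = 1
  height(4) = 1 + max(-1, 1) = 2
  height(19) = 1 + max(2, -1) = 3
Height = 3


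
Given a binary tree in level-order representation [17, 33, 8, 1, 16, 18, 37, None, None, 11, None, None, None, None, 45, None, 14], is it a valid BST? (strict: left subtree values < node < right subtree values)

Level-order array: [17, 33, 8, 1, 16, 18, 37, None, None, 11, None, None, None, None, 45, None, 14]
Validate using subtree bounds (lo, hi): at each node, require lo < value < hi,
then recurse left with hi=value and right with lo=value.
Preorder trace (stopping at first violation):
  at node 17 with bounds (-inf, +inf): OK
  at node 33 with bounds (-inf, 17): VIOLATION
Node 33 violates its bound: not (-inf < 33 < 17).
Result: Not a valid BST


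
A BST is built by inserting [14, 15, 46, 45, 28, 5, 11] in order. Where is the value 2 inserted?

Starting tree (level order): [14, 5, 15, None, 11, None, 46, None, None, 45, None, 28]
Insertion path: 14 -> 5
Result: insert 2 as left child of 5
Final tree (level order): [14, 5, 15, 2, 11, None, 46, None, None, None, None, 45, None, 28]


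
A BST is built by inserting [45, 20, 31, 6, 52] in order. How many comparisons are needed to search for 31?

Search path for 31: 45 -> 20 -> 31
Found: True
Comparisons: 3


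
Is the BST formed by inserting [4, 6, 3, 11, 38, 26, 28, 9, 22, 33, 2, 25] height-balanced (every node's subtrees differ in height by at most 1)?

Tree (level-order array): [4, 3, 6, 2, None, None, 11, None, None, 9, 38, None, None, 26, None, 22, 28, None, 25, None, 33]
Definition: a tree is height-balanced if, at every node, |h(left) - h(right)| <= 1 (empty subtree has height -1).
Bottom-up per-node check:
  node 2: h_left=-1, h_right=-1, diff=0 [OK], height=0
  node 3: h_left=0, h_right=-1, diff=1 [OK], height=1
  node 9: h_left=-1, h_right=-1, diff=0 [OK], height=0
  node 25: h_left=-1, h_right=-1, diff=0 [OK], height=0
  node 22: h_left=-1, h_right=0, diff=1 [OK], height=1
  node 33: h_left=-1, h_right=-1, diff=0 [OK], height=0
  node 28: h_left=-1, h_right=0, diff=1 [OK], height=1
  node 26: h_left=1, h_right=1, diff=0 [OK], height=2
  node 38: h_left=2, h_right=-1, diff=3 [FAIL (|2--1|=3 > 1)], height=3
  node 11: h_left=0, h_right=3, diff=3 [FAIL (|0-3|=3 > 1)], height=4
  node 6: h_left=-1, h_right=4, diff=5 [FAIL (|-1-4|=5 > 1)], height=5
  node 4: h_left=1, h_right=5, diff=4 [FAIL (|1-5|=4 > 1)], height=6
Node 38 violates the condition: |2 - -1| = 3 > 1.
Result: Not balanced


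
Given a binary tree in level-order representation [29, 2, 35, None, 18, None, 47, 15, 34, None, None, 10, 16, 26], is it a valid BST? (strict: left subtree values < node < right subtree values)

Level-order array: [29, 2, 35, None, 18, None, 47, 15, 34, None, None, 10, 16, 26]
Validate using subtree bounds (lo, hi): at each node, require lo < value < hi,
then recurse left with hi=value and right with lo=value.
Preorder trace (stopping at first violation):
  at node 29 with bounds (-inf, +inf): OK
  at node 2 with bounds (-inf, 29): OK
  at node 18 with bounds (2, 29): OK
  at node 15 with bounds (2, 18): OK
  at node 10 with bounds (2, 15): OK
  at node 16 with bounds (15, 18): OK
  at node 34 with bounds (18, 29): VIOLATION
Node 34 violates its bound: not (18 < 34 < 29).
Result: Not a valid BST


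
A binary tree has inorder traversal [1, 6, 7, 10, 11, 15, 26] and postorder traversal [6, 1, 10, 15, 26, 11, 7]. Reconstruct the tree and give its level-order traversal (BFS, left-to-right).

Inorder:   [1, 6, 7, 10, 11, 15, 26]
Postorder: [6, 1, 10, 15, 26, 11, 7]
Algorithm: postorder visits root last, so walk postorder right-to-left;
each value is the root of the current inorder slice — split it at that
value, recurse on the right subtree first, then the left.
Recursive splits:
  root=7; inorder splits into left=[1, 6], right=[10, 11, 15, 26]
  root=11; inorder splits into left=[10], right=[15, 26]
  root=26; inorder splits into left=[15], right=[]
  root=15; inorder splits into left=[], right=[]
  root=10; inorder splits into left=[], right=[]
  root=1; inorder splits into left=[], right=[6]
  root=6; inorder splits into left=[], right=[]
Reconstructed level-order: [7, 1, 11, 6, 10, 26, 15]


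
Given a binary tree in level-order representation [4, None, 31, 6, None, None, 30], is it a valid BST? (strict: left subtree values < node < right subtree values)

Level-order array: [4, None, 31, 6, None, None, 30]
Validate using subtree bounds (lo, hi): at each node, require lo < value < hi,
then recurse left with hi=value and right with lo=value.
Preorder trace (stopping at first violation):
  at node 4 with bounds (-inf, +inf): OK
  at node 31 with bounds (4, +inf): OK
  at node 6 with bounds (4, 31): OK
  at node 30 with bounds (6, 31): OK
No violation found at any node.
Result: Valid BST


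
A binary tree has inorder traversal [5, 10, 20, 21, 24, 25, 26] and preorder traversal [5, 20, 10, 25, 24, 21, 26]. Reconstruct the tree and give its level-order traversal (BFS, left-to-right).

Inorder:  [5, 10, 20, 21, 24, 25, 26]
Preorder: [5, 20, 10, 25, 24, 21, 26]
Algorithm: preorder visits root first, so consume preorder in order;
for each root, split the current inorder slice at that value into
left-subtree inorder and right-subtree inorder, then recurse.
Recursive splits:
  root=5; inorder splits into left=[], right=[10, 20, 21, 24, 25, 26]
  root=20; inorder splits into left=[10], right=[21, 24, 25, 26]
  root=10; inorder splits into left=[], right=[]
  root=25; inorder splits into left=[21, 24], right=[26]
  root=24; inorder splits into left=[21], right=[]
  root=21; inorder splits into left=[], right=[]
  root=26; inorder splits into left=[], right=[]
Reconstructed level-order: [5, 20, 10, 25, 24, 26, 21]


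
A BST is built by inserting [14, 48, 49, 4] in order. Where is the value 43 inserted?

Starting tree (level order): [14, 4, 48, None, None, None, 49]
Insertion path: 14 -> 48
Result: insert 43 as left child of 48
Final tree (level order): [14, 4, 48, None, None, 43, 49]


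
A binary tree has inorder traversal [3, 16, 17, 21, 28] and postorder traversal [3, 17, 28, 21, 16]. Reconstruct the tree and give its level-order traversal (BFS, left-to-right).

Inorder:   [3, 16, 17, 21, 28]
Postorder: [3, 17, 28, 21, 16]
Algorithm: postorder visits root last, so walk postorder right-to-left;
each value is the root of the current inorder slice — split it at that
value, recurse on the right subtree first, then the left.
Recursive splits:
  root=16; inorder splits into left=[3], right=[17, 21, 28]
  root=21; inorder splits into left=[17], right=[28]
  root=28; inorder splits into left=[], right=[]
  root=17; inorder splits into left=[], right=[]
  root=3; inorder splits into left=[], right=[]
Reconstructed level-order: [16, 3, 21, 17, 28]


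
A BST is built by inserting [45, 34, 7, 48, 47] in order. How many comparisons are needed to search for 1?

Search path for 1: 45 -> 34 -> 7
Found: False
Comparisons: 3


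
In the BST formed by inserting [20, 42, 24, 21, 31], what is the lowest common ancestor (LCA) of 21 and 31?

Tree insertion order: [20, 42, 24, 21, 31]
Tree (level-order array): [20, None, 42, 24, None, 21, 31]
In a BST, the LCA of p=21, q=31 is the first node v on the
root-to-leaf path with p <= v <= q (go left if both < v, right if both > v).
Walk from root:
  at 20: both 21 and 31 > 20, go right
  at 42: both 21 and 31 < 42, go left
  at 24: 21 <= 24 <= 31, this is the LCA
LCA = 24


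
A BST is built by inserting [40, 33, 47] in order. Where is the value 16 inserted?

Starting tree (level order): [40, 33, 47]
Insertion path: 40 -> 33
Result: insert 16 as left child of 33
Final tree (level order): [40, 33, 47, 16]


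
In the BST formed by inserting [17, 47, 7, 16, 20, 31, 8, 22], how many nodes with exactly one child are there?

Tree built from: [17, 47, 7, 16, 20, 31, 8, 22]
Tree (level-order array): [17, 7, 47, None, 16, 20, None, 8, None, None, 31, None, None, 22]
Rule: These are nodes with exactly 1 non-null child.
Per-node child counts:
  node 17: 2 child(ren)
  node 7: 1 child(ren)
  node 16: 1 child(ren)
  node 8: 0 child(ren)
  node 47: 1 child(ren)
  node 20: 1 child(ren)
  node 31: 1 child(ren)
  node 22: 0 child(ren)
Matching nodes: [7, 16, 47, 20, 31]
Count of nodes with exactly one child: 5


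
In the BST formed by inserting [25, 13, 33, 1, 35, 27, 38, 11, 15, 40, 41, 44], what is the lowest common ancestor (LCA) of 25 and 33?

Tree insertion order: [25, 13, 33, 1, 35, 27, 38, 11, 15, 40, 41, 44]
Tree (level-order array): [25, 13, 33, 1, 15, 27, 35, None, 11, None, None, None, None, None, 38, None, None, None, 40, None, 41, None, 44]
In a BST, the LCA of p=25, q=33 is the first node v on the
root-to-leaf path with p <= v <= q (go left if both < v, right if both > v).
Walk from root:
  at 25: 25 <= 25 <= 33, this is the LCA
LCA = 25


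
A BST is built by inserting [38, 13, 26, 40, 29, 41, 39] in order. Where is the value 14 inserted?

Starting tree (level order): [38, 13, 40, None, 26, 39, 41, None, 29]
Insertion path: 38 -> 13 -> 26
Result: insert 14 as left child of 26
Final tree (level order): [38, 13, 40, None, 26, 39, 41, 14, 29]


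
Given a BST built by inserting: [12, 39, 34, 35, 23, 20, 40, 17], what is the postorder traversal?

Tree insertion order: [12, 39, 34, 35, 23, 20, 40, 17]
Tree (level-order array): [12, None, 39, 34, 40, 23, 35, None, None, 20, None, None, None, 17]
Postorder traversal: [17, 20, 23, 35, 34, 40, 39, 12]


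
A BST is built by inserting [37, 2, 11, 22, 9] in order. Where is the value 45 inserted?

Starting tree (level order): [37, 2, None, None, 11, 9, 22]
Insertion path: 37
Result: insert 45 as right child of 37
Final tree (level order): [37, 2, 45, None, 11, None, None, 9, 22]


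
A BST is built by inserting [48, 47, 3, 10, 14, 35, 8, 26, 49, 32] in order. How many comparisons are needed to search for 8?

Search path for 8: 48 -> 47 -> 3 -> 10 -> 8
Found: True
Comparisons: 5


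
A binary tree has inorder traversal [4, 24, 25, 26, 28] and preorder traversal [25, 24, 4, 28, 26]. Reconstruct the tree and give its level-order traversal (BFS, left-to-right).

Inorder:  [4, 24, 25, 26, 28]
Preorder: [25, 24, 4, 28, 26]
Algorithm: preorder visits root first, so consume preorder in order;
for each root, split the current inorder slice at that value into
left-subtree inorder and right-subtree inorder, then recurse.
Recursive splits:
  root=25; inorder splits into left=[4, 24], right=[26, 28]
  root=24; inorder splits into left=[4], right=[]
  root=4; inorder splits into left=[], right=[]
  root=28; inorder splits into left=[26], right=[]
  root=26; inorder splits into left=[], right=[]
Reconstructed level-order: [25, 24, 28, 4, 26]


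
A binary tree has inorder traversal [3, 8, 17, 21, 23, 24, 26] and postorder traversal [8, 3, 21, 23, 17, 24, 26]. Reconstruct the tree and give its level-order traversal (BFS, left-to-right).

Inorder:   [3, 8, 17, 21, 23, 24, 26]
Postorder: [8, 3, 21, 23, 17, 24, 26]
Algorithm: postorder visits root last, so walk postorder right-to-left;
each value is the root of the current inorder slice — split it at that
value, recurse on the right subtree first, then the left.
Recursive splits:
  root=26; inorder splits into left=[3, 8, 17, 21, 23, 24], right=[]
  root=24; inorder splits into left=[3, 8, 17, 21, 23], right=[]
  root=17; inorder splits into left=[3, 8], right=[21, 23]
  root=23; inorder splits into left=[21], right=[]
  root=21; inorder splits into left=[], right=[]
  root=3; inorder splits into left=[], right=[8]
  root=8; inorder splits into left=[], right=[]
Reconstructed level-order: [26, 24, 17, 3, 23, 8, 21]


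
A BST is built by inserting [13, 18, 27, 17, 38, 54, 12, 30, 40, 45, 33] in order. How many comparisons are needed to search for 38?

Search path for 38: 13 -> 18 -> 27 -> 38
Found: True
Comparisons: 4


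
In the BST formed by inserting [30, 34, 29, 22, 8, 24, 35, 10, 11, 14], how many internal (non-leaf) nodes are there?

Tree built from: [30, 34, 29, 22, 8, 24, 35, 10, 11, 14]
Tree (level-order array): [30, 29, 34, 22, None, None, 35, 8, 24, None, None, None, 10, None, None, None, 11, None, 14]
Rule: An internal node has at least one child.
Per-node child counts:
  node 30: 2 child(ren)
  node 29: 1 child(ren)
  node 22: 2 child(ren)
  node 8: 1 child(ren)
  node 10: 1 child(ren)
  node 11: 1 child(ren)
  node 14: 0 child(ren)
  node 24: 0 child(ren)
  node 34: 1 child(ren)
  node 35: 0 child(ren)
Matching nodes: [30, 29, 22, 8, 10, 11, 34]
Count of internal (non-leaf) nodes: 7


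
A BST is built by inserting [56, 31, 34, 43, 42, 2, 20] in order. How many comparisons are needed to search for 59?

Search path for 59: 56
Found: False
Comparisons: 1


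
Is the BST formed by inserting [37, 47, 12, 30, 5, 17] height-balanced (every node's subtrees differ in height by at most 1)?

Tree (level-order array): [37, 12, 47, 5, 30, None, None, None, None, 17]
Definition: a tree is height-balanced if, at every node, |h(left) - h(right)| <= 1 (empty subtree has height -1).
Bottom-up per-node check:
  node 5: h_left=-1, h_right=-1, diff=0 [OK], height=0
  node 17: h_left=-1, h_right=-1, diff=0 [OK], height=0
  node 30: h_left=0, h_right=-1, diff=1 [OK], height=1
  node 12: h_left=0, h_right=1, diff=1 [OK], height=2
  node 47: h_left=-1, h_right=-1, diff=0 [OK], height=0
  node 37: h_left=2, h_right=0, diff=2 [FAIL (|2-0|=2 > 1)], height=3
Node 37 violates the condition: |2 - 0| = 2 > 1.
Result: Not balanced


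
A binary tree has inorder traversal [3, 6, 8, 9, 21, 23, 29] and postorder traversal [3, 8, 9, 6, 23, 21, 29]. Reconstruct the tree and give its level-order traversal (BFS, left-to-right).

Inorder:   [3, 6, 8, 9, 21, 23, 29]
Postorder: [3, 8, 9, 6, 23, 21, 29]
Algorithm: postorder visits root last, so walk postorder right-to-left;
each value is the root of the current inorder slice — split it at that
value, recurse on the right subtree first, then the left.
Recursive splits:
  root=29; inorder splits into left=[3, 6, 8, 9, 21, 23], right=[]
  root=21; inorder splits into left=[3, 6, 8, 9], right=[23]
  root=23; inorder splits into left=[], right=[]
  root=6; inorder splits into left=[3], right=[8, 9]
  root=9; inorder splits into left=[8], right=[]
  root=8; inorder splits into left=[], right=[]
  root=3; inorder splits into left=[], right=[]
Reconstructed level-order: [29, 21, 6, 23, 3, 9, 8]


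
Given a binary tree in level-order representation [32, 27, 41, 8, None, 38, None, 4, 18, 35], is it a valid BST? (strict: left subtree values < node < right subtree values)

Level-order array: [32, 27, 41, 8, None, 38, None, 4, 18, 35]
Validate using subtree bounds (lo, hi): at each node, require lo < value < hi,
then recurse left with hi=value and right with lo=value.
Preorder trace (stopping at first violation):
  at node 32 with bounds (-inf, +inf): OK
  at node 27 with bounds (-inf, 32): OK
  at node 8 with bounds (-inf, 27): OK
  at node 4 with bounds (-inf, 8): OK
  at node 18 with bounds (8, 27): OK
  at node 41 with bounds (32, +inf): OK
  at node 38 with bounds (32, 41): OK
  at node 35 with bounds (32, 38): OK
No violation found at any node.
Result: Valid BST


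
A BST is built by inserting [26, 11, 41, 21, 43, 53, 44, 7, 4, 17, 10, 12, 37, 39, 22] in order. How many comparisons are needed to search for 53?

Search path for 53: 26 -> 41 -> 43 -> 53
Found: True
Comparisons: 4


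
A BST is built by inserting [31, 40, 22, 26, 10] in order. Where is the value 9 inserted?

Starting tree (level order): [31, 22, 40, 10, 26]
Insertion path: 31 -> 22 -> 10
Result: insert 9 as left child of 10
Final tree (level order): [31, 22, 40, 10, 26, None, None, 9]


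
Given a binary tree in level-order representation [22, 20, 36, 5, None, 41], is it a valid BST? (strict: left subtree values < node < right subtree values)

Level-order array: [22, 20, 36, 5, None, 41]
Validate using subtree bounds (lo, hi): at each node, require lo < value < hi,
then recurse left with hi=value and right with lo=value.
Preorder trace (stopping at first violation):
  at node 22 with bounds (-inf, +inf): OK
  at node 20 with bounds (-inf, 22): OK
  at node 5 with bounds (-inf, 20): OK
  at node 36 with bounds (22, +inf): OK
  at node 41 with bounds (22, 36): VIOLATION
Node 41 violates its bound: not (22 < 41 < 36).
Result: Not a valid BST


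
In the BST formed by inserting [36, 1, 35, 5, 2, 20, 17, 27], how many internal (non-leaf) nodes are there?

Tree built from: [36, 1, 35, 5, 2, 20, 17, 27]
Tree (level-order array): [36, 1, None, None, 35, 5, None, 2, 20, None, None, 17, 27]
Rule: An internal node has at least one child.
Per-node child counts:
  node 36: 1 child(ren)
  node 1: 1 child(ren)
  node 35: 1 child(ren)
  node 5: 2 child(ren)
  node 2: 0 child(ren)
  node 20: 2 child(ren)
  node 17: 0 child(ren)
  node 27: 0 child(ren)
Matching nodes: [36, 1, 35, 5, 20]
Count of internal (non-leaf) nodes: 5


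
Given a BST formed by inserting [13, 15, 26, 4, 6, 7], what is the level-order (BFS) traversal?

Tree insertion order: [13, 15, 26, 4, 6, 7]
Tree (level-order array): [13, 4, 15, None, 6, None, 26, None, 7]
BFS from the root, enqueuing left then right child of each popped node:
  queue [13] -> pop 13, enqueue [4, 15], visited so far: [13]
  queue [4, 15] -> pop 4, enqueue [6], visited so far: [13, 4]
  queue [15, 6] -> pop 15, enqueue [26], visited so far: [13, 4, 15]
  queue [6, 26] -> pop 6, enqueue [7], visited so far: [13, 4, 15, 6]
  queue [26, 7] -> pop 26, enqueue [none], visited so far: [13, 4, 15, 6, 26]
  queue [7] -> pop 7, enqueue [none], visited so far: [13, 4, 15, 6, 26, 7]
Result: [13, 4, 15, 6, 26, 7]


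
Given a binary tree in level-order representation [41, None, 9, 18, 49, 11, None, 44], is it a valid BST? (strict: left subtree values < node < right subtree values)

Level-order array: [41, None, 9, 18, 49, 11, None, 44]
Validate using subtree bounds (lo, hi): at each node, require lo < value < hi,
then recurse left with hi=value and right with lo=value.
Preorder trace (stopping at first violation):
  at node 41 with bounds (-inf, +inf): OK
  at node 9 with bounds (41, +inf): VIOLATION
Node 9 violates its bound: not (41 < 9 < +inf).
Result: Not a valid BST


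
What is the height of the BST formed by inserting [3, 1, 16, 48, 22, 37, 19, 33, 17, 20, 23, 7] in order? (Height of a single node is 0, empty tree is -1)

Insertion order: [3, 1, 16, 48, 22, 37, 19, 33, 17, 20, 23, 7]
Tree (level-order array): [3, 1, 16, None, None, 7, 48, None, None, 22, None, 19, 37, 17, 20, 33, None, None, None, None, None, 23]
Compute height bottom-up (empty subtree = -1):
  height(1) = 1 + max(-1, -1) = 0
  height(7) = 1 + max(-1, -1) = 0
  height(17) = 1 + max(-1, -1) = 0
  height(20) = 1 + max(-1, -1) = 0
  height(19) = 1 + max(0, 0) = 1
  height(23) = 1 + max(-1, -1) = 0
  height(33) = 1 + max(0, -1) = 1
  height(37) = 1 + max(1, -1) = 2
  height(22) = 1 + max(1, 2) = 3
  height(48) = 1 + max(3, -1) = 4
  height(16) = 1 + max(0, 4) = 5
  height(3) = 1 + max(0, 5) = 6
Height = 6
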